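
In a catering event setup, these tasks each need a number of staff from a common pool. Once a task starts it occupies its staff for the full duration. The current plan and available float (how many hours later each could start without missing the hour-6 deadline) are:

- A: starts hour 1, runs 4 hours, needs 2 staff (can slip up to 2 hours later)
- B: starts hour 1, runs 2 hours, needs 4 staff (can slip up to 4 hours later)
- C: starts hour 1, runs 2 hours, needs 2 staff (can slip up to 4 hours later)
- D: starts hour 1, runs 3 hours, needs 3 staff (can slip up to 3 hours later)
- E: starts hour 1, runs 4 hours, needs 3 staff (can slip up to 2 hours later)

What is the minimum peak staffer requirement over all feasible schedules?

8

Early-start (A@1, B@1, C@1, D@1, E@1) gives peak 14: h1:14  h2:14  h3:8  h4:5  h5:0  h6:0.
Shift D→3, E→3.
Schedule A@1, B@1, C@1, D@3, E@3: h1:8  h2:8  h3:8  h4:8  h5:6  h6:3 — peak 8.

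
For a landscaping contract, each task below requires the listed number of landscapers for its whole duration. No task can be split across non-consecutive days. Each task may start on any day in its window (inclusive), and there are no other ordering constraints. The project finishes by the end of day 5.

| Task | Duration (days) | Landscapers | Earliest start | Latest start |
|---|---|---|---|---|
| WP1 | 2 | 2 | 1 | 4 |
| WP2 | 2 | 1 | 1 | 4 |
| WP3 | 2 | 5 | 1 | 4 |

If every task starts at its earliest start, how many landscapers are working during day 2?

8

At early start, day 2 has: WP1, WP2, WP3.
Demand: 2 + 1 + 5 = 8.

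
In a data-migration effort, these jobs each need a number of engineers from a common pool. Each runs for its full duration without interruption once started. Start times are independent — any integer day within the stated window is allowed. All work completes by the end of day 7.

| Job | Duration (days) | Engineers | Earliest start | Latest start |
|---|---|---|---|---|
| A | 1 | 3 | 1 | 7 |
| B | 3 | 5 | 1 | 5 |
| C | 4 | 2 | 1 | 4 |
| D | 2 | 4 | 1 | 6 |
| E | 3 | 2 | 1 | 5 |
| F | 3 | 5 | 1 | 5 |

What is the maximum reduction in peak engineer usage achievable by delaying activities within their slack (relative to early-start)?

12

Early-start peak: d1:21  d2:18  d3:14  d4:2  d5:0  d6:0  d7:0 ⇒ 21.
Leveled (A@1, B@1, C@2, D@6, E@2, F@4): d1:8  d2:9  d3:9  d4:9  d5:7  d6:9  d7:4 ⇒ 9.
Reduction 21 − 9 = 12.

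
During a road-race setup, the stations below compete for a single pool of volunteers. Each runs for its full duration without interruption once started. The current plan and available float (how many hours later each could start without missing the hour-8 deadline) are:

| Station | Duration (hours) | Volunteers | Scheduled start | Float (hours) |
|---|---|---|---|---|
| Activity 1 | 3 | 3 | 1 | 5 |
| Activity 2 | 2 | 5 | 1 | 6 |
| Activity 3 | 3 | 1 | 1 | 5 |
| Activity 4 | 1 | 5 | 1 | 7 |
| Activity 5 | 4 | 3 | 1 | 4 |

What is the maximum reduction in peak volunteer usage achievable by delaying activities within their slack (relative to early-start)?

11

Early-start peak: h1:17  h2:12  h3:7  h4:3  h5:0  h6:0  h7:0  h8:0 ⇒ 17.
Leveled (Activity 1@1, Activity 2@5, Activity 3@4, Activity 4@7, Activity 5@1): h1:6  h2:6  h3:6  h4:4  h5:6  h6:6  h7:5  h8:0 ⇒ 6.
Reduction 17 − 6 = 11.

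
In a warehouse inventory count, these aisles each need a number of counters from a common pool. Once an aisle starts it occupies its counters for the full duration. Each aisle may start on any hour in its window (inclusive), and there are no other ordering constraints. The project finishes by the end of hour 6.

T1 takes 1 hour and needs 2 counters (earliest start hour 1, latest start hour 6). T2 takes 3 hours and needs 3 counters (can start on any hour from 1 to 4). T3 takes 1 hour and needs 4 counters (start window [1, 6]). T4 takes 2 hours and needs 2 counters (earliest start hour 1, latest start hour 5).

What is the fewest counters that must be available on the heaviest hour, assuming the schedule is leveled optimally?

Early-start (T1@1, T2@1, T3@1, T4@1) gives peak 11: h1:11  h2:5  h3:3  h4:0  h5:0  h6:0.
Shift T2→3, T3→6.
Schedule T1@1, T2@3, T3@6, T4@1: h1:4  h2:2  h3:3  h4:3  h5:3  h6:4 — peak 4.
Total counter-hours = 19 over 6 hours ⇒ peak ≥ ⌈19/6⌉ = 4, so 4 is optimal.

4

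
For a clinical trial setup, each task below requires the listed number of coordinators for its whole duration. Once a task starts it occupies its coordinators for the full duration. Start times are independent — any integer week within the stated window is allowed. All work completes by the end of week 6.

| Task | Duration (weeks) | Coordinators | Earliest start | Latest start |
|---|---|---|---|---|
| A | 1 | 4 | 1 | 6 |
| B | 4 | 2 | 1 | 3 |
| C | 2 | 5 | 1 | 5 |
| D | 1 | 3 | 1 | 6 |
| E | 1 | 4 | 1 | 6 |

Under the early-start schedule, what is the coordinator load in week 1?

18

At early start, week 1 has: A, B, C, D, E.
Demand: 4 + 2 + 5 + 3 + 4 = 18.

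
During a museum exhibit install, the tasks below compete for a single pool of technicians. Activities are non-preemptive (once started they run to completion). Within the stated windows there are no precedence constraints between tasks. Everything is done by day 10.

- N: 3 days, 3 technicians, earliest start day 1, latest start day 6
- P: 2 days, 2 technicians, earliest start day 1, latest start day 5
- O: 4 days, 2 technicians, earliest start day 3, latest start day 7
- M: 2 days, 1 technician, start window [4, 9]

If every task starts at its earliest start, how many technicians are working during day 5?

3

At early start, day 5 has: O, M.
Demand: 2 + 1 = 3.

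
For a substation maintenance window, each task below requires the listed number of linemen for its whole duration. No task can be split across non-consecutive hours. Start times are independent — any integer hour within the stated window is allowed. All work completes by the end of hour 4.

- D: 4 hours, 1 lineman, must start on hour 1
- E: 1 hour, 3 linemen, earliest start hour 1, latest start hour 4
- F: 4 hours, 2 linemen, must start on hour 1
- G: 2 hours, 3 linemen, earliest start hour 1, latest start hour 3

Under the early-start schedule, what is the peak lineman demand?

Early-start schedule: D@1, E@1, F@1, G@1.
Load per hour: hour 1: 9, hour 2: 6, hour 3: 3, hour 4: 3.
Peak is 9.

9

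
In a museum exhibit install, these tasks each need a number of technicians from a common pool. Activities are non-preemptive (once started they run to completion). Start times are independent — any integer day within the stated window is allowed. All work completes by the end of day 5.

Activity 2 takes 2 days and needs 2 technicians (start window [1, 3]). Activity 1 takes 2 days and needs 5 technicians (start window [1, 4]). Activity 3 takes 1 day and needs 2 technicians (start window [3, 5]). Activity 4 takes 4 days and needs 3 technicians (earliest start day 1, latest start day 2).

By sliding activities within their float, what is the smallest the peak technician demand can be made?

Early-start (Activity 2@1, Activity 1@1, Activity 3@3, Activity 4@1) gives peak 10: d1:10  d2:10  d3:5  d4:3  d5:0.
Shift Activity 1→3, Activity 3→5.
Schedule Activity 2@1, Activity 1@3, Activity 3@5, Activity 4@1: d1:5  d2:5  d3:8  d4:8  d5:2 — peak 8.

8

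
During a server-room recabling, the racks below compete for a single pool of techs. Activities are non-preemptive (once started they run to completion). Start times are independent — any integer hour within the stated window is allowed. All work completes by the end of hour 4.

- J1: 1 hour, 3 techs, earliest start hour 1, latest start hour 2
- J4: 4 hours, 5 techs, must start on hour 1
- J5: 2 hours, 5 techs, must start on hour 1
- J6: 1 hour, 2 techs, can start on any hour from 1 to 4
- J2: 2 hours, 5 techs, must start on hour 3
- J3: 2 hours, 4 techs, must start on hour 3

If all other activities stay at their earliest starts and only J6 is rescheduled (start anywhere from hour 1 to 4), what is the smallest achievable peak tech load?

14

J6@1: h1:15  h2:10  h3:14  h4:14 → peak 15
J6@2: h1:13  h2:12  h3:14  h4:14 → peak 14
J6@3: h1:13  h2:10  h3:16  h4:14 → peak 16
J6@4: h1:13  h2:10  h3:14  h4:16 → peak 16
Best is J6@2, peak 14.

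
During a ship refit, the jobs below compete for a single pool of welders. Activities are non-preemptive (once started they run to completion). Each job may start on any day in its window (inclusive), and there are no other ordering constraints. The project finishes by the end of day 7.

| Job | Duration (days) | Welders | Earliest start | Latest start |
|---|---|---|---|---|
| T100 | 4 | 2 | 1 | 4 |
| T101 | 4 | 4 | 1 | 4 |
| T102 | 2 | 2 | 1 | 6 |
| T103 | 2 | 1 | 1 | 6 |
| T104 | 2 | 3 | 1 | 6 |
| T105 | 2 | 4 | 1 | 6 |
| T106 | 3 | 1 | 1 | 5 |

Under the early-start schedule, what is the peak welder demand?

Early-start schedule: T100@1, T101@1, T102@1, T103@1, T104@1, T105@1, T106@1.
Load per day: day 1: 17, day 2: 17, day 3: 7, day 4: 6, day 5: 0, day 6: 0, day 7: 0.
Peak is 17.

17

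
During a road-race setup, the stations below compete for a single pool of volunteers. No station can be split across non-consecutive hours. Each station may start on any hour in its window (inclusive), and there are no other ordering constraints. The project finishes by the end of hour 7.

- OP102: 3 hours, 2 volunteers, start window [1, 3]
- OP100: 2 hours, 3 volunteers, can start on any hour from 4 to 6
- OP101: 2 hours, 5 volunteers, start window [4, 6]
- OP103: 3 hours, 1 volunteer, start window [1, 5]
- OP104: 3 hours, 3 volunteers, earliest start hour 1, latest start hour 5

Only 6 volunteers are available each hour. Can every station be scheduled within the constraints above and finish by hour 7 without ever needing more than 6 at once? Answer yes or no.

Schedule OP102@1, OP100@4, OP101@6, OP103@1, OP104@1: h1:6  h2:6  h3:6  h4:3  h5:3  h6:5  h7:5 — peak 6 ≤ 6.

yes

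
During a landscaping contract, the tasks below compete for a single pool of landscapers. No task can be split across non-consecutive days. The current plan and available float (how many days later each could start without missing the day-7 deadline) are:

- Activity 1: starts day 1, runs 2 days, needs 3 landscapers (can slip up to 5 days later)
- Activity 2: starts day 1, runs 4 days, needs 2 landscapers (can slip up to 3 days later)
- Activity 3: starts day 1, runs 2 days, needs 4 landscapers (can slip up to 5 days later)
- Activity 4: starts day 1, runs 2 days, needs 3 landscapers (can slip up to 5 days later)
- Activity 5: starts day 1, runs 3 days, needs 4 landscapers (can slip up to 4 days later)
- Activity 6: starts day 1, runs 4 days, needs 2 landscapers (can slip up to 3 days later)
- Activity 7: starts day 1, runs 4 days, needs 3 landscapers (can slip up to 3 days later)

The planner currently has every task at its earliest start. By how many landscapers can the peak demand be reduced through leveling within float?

11

Early-start peak: d1:21  d2:21  d3:11  d4:7  d5:0  d6:0  d7:0 ⇒ 21.
Leveled (Activity 1@1, Activity 2@1, Activity 3@1, Activity 4@3, Activity 5@5, Activity 6@3, Activity 7@3): d1:9  d2:9  d3:10  d4:10  d5:9  d6:9  d7:4 ⇒ 10.
Reduction 21 − 10 = 11.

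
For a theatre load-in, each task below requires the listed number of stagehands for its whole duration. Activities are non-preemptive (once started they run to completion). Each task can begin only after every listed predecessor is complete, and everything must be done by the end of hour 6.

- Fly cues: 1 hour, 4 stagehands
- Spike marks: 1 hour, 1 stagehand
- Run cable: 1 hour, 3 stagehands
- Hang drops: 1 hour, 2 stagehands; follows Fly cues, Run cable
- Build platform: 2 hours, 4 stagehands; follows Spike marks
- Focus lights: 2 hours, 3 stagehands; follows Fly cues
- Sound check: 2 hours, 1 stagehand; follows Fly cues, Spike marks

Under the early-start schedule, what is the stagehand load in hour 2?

10

At early start, hour 2 has: Hang drops, Build platform, Focus lights, Sound check.
Demand: 2 + 4 + 3 + 1 = 10.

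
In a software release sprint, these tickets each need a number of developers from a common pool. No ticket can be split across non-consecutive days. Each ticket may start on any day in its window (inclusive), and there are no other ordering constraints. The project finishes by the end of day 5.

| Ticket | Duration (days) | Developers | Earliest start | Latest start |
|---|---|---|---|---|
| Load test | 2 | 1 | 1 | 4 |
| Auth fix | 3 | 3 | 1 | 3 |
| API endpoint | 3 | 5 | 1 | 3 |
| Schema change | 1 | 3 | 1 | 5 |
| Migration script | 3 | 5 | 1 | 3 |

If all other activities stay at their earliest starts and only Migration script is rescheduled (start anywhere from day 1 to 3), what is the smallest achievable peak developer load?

13

Migration script@1: d1:17  d2:14  d3:13  d4:0  d5:0 → peak 17
Migration script@2: d1:12  d2:14  d3:13  d4:5  d5:0 → peak 14
Migration script@3: d1:12  d2:9  d3:13  d4:5  d5:5 → peak 13
Best is Migration script@3, peak 13.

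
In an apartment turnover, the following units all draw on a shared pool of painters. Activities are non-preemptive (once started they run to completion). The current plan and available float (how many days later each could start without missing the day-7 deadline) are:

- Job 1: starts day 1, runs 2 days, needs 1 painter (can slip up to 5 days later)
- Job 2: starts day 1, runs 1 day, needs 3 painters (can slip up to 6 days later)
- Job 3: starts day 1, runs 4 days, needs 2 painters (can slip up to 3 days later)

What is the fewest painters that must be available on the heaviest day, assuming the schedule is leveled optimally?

3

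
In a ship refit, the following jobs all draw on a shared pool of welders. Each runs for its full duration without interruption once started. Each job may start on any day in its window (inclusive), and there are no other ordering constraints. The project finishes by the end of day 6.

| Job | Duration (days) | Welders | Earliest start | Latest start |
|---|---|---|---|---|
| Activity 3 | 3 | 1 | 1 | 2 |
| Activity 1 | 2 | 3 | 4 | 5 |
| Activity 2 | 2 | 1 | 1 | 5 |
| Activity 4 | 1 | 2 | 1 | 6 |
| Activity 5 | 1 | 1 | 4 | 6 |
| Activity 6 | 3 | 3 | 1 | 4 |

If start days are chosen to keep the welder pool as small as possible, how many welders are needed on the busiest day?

Early-start (Activity 3@1, Activity 1@4, Activity 2@1, Activity 4@1, Activity 5@4, Activity 6@1) gives peak 7: d1:7  d2:5  d3:4  d4:4  d5:3  d6:0.
Shift Activity 2→4, Activity 4→6, Activity 5→6.
Schedule Activity 3@1, Activity 1@4, Activity 2@4, Activity 4@6, Activity 5@6, Activity 6@1: d1:4  d2:4  d3:4  d4:4  d5:4  d6:3 — peak 4.
Total welder-days = 23 over 6 days ⇒ peak ≥ ⌈23/6⌉ = 4, so 4 is optimal.

4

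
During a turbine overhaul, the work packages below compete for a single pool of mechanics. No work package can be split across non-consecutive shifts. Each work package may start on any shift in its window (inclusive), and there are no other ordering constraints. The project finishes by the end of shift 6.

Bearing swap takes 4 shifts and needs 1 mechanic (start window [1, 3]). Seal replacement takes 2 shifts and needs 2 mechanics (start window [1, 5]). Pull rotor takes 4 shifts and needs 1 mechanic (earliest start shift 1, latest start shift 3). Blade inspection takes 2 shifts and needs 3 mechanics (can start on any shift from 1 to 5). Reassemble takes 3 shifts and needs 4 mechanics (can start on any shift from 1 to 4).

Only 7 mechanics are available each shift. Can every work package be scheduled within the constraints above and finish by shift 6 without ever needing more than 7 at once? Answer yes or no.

yes

Schedule Bearing swap@1, Seal replacement@1, Pull rotor@3, Blade inspection@1, Reassemble@3: s1:6  s2:6  s3:6  s4:6  s5:5  s6:1 — peak 6 ≤ 7.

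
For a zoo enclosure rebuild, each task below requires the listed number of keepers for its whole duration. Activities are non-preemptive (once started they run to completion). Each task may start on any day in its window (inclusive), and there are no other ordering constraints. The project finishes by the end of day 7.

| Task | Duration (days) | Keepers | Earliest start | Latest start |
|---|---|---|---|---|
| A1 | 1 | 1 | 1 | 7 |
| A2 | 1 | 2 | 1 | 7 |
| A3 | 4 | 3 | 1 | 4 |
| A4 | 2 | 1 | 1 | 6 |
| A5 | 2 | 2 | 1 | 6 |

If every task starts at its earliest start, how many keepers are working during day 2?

6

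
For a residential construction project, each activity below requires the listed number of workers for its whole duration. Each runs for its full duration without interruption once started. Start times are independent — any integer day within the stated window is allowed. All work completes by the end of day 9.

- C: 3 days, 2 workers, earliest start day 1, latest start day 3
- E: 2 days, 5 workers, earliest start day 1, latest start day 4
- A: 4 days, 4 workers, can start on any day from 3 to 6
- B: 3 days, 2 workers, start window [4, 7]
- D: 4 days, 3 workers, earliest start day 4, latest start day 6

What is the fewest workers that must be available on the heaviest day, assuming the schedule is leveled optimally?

Early-start (C@1, E@1, A@3, B@4, D@4) gives peak 9: d1:7  d2:7  d3:6  d4:9  d5:9  d6:9  d7:3  d8:0  d9:0.
Shift B→7.
Schedule C@1, E@1, A@3, B@7, D@4: d1:7  d2:7  d3:6  d4:7  d5:7  d6:7  d7:5  d8:2  d9:2 — peak 7.

7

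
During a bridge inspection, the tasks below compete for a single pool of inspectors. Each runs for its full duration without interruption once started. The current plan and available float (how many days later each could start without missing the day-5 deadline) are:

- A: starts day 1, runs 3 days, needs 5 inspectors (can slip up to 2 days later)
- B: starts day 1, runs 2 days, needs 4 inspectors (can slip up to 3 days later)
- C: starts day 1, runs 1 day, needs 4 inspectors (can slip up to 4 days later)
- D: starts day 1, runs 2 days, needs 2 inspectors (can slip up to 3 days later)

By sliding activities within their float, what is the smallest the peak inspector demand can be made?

8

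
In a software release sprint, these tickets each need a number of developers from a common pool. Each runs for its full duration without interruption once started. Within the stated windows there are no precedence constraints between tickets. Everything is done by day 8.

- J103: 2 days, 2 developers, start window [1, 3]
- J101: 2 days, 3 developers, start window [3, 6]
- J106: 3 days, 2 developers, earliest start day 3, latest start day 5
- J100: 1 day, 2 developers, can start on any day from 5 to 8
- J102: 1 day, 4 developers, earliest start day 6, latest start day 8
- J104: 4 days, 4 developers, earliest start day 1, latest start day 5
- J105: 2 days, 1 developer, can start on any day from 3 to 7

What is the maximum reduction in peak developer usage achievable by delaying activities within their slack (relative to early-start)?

Early-start peak: d1:6  d2:6  d3:10  d4:10  d5:4  d6:4  d7:0  d8:0 ⇒ 10.
Leveled (J103@1, J101@5, J106@3, J100@6, J102@7, J104@1, J105@5): d1:6  d2:6  d3:6  d4:6  d5:6  d6:6  d7:4  d8:0 ⇒ 6.
Reduction 10 − 6 = 4.

4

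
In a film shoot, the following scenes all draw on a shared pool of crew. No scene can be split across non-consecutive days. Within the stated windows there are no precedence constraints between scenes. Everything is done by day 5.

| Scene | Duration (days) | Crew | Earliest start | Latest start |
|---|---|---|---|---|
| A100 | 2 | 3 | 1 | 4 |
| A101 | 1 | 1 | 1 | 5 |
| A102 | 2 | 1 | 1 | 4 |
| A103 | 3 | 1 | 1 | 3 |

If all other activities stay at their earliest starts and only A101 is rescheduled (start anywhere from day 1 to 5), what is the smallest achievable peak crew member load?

A101@1: d1:6  d2:5  d3:1  d4:0  d5:0 → peak 6
A101@2: d1:5  d2:6  d3:1  d4:0  d5:0 → peak 6
A101@3: d1:5  d2:5  d3:2  d4:0  d5:0 → peak 5
A101@4: d1:5  d2:5  d3:1  d4:1  d5:0 → peak 5
A101@5: d1:5  d2:5  d3:1  d4:0  d5:1 → peak 5
Best is A101@3, peak 5.

5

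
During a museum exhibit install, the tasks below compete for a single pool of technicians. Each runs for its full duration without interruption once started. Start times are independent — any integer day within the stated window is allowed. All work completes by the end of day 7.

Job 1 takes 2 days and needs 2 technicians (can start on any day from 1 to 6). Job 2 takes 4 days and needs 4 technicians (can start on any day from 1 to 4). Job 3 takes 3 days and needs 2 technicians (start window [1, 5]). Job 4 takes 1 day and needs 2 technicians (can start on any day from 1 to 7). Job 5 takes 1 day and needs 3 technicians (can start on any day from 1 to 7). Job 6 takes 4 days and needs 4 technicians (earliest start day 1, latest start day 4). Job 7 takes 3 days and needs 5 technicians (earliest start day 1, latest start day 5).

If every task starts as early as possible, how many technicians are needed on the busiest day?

22

Early-start schedule: Job 1@1, Job 2@1, Job 3@1, Job 4@1, Job 5@1, Job 6@1, Job 7@1.
Load per day: day 1: 22, day 2: 17, day 3: 15, day 4: 8, day 5: 0, day 6: 0, day 7: 0.
Peak is 22.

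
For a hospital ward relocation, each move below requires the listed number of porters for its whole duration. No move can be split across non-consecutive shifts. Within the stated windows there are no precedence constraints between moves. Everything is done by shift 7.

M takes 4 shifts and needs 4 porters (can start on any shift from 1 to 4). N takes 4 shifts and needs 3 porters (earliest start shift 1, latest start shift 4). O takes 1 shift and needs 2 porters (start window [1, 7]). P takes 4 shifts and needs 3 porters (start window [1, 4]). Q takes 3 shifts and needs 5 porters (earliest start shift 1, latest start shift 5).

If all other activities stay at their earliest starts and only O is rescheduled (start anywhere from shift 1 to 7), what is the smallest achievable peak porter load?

O@1: s1:17  s2:15  s3:15  s4:10  s5:0  s6:0  s7:0 → peak 17
O@2: s1:15  s2:17  s3:15  s4:10  s5:0  s6:0  s7:0 → peak 17
O@3: s1:15  s2:15  s3:17  s4:10  s5:0  s6:0  s7:0 → peak 17
O@4: s1:15  s2:15  s3:15  s4:12  s5:0  s6:0  s7:0 → peak 15
O@5: s1:15  s2:15  s3:15  s4:10  s5:2  s6:0  s7:0 → peak 15
O@6: s1:15  s2:15  s3:15  s4:10  s5:0  s6:2  s7:0 → peak 15
O@7: s1:15  s2:15  s3:15  s4:10  s5:0  s6:0  s7:2 → peak 15
Best is O@4, peak 15.

15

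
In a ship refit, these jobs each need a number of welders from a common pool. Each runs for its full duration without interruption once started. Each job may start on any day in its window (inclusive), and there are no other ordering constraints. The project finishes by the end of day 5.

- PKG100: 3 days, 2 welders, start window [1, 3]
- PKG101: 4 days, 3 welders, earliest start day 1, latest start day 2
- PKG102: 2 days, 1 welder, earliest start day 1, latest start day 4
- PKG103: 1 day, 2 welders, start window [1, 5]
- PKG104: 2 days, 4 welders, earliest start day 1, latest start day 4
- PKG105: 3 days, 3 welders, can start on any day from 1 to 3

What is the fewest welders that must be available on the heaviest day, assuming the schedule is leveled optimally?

Early-start (PKG100@1, PKG101@1, PKG102@1, PKG103@1, PKG104@1, PKG105@1) gives peak 15: d1:15  d2:13  d3:8  d4:3  d5:0.
Shift PKG102→4, PKG103→5, PKG104→4.
Schedule PKG100@1, PKG101@1, PKG102@4, PKG103@5, PKG104@4, PKG105@1: d1:8  d2:8  d3:8  d4:8  d5:7 — peak 8.
Total welder-days = 39 over 5 days ⇒ peak ≥ ⌈39/5⌉ = 8, so 8 is optimal.

8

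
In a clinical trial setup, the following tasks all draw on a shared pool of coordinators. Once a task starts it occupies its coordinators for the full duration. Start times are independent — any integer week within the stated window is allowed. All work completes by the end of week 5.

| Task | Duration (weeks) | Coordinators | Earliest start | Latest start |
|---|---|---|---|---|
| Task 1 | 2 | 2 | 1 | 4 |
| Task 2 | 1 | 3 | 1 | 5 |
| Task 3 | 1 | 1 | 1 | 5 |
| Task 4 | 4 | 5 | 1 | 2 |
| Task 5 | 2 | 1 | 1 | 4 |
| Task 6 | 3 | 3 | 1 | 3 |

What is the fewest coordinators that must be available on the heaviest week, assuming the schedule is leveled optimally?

8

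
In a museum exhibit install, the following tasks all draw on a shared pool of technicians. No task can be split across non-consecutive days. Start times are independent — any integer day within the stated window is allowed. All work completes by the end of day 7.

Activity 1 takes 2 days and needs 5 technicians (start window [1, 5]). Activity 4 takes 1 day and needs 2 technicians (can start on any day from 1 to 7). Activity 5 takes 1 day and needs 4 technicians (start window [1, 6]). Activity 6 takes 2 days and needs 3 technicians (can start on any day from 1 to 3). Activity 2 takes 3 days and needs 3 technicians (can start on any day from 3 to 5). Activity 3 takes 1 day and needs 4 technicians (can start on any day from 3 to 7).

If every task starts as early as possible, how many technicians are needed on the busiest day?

14

Early-start schedule: Activity 1@1, Activity 4@1, Activity 5@1, Activity 6@1, Activity 2@3, Activity 3@3.
Load per day: day 1: 14, day 2: 8, day 3: 7, day 4: 3, day 5: 3, day 6: 0, day 7: 0.
Peak is 14.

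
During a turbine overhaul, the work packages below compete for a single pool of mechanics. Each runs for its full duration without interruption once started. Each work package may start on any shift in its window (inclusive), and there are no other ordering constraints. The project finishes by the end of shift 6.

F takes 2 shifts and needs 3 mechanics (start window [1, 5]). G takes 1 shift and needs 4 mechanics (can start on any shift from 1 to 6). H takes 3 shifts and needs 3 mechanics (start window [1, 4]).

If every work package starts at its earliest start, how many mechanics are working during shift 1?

10

At early start, shift 1 has: F, G, H.
Demand: 3 + 4 + 3 = 10.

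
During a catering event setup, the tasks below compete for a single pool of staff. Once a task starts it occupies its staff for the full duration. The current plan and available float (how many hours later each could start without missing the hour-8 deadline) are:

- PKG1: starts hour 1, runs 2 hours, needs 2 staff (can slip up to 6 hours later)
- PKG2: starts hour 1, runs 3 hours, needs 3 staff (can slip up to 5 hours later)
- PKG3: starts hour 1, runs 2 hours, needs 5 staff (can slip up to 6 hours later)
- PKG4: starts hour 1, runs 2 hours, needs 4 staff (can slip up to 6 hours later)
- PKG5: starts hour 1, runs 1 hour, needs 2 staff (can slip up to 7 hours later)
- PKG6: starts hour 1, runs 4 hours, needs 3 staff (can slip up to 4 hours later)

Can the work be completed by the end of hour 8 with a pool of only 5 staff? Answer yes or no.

Total staffer-hours = 45; over 8 hours the average is 45/8 > 5, so some hour must exceed 5.

no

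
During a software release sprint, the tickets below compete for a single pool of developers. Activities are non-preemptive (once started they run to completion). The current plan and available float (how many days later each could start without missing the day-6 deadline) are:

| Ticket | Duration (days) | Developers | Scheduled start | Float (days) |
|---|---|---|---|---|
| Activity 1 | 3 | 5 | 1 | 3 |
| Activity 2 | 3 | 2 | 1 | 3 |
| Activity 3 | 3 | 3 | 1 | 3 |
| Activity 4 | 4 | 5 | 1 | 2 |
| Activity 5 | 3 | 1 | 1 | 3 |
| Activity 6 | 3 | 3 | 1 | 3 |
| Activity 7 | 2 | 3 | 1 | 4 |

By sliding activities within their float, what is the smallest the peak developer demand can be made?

12

Early-start (Activity 1@1, Activity 2@1, Activity 3@1, Activity 4@1, Activity 5@1, Activity 6@1, Activity 7@1) gives peak 22: d1:22  d2:22  d3:19  d4:5  d5:0  d6:0.
Shift Activity 3→4, Activity 5→4, Activity 6→4, Activity 7→5.
Schedule Activity 1@1, Activity 2@1, Activity 3@4, Activity 4@1, Activity 5@4, Activity 6@4, Activity 7@5: d1:12  d2:12  d3:12  d4:12  d5:10  d6:10 — peak 12.
Total developer-days = 68 over 6 days ⇒ peak ≥ ⌈68/6⌉ = 12, so 12 is optimal.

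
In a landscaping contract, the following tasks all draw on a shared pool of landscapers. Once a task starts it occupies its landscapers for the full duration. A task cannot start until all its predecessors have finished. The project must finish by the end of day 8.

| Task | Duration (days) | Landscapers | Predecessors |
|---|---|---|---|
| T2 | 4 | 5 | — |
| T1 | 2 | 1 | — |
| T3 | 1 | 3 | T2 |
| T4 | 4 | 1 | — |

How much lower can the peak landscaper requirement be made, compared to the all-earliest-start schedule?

2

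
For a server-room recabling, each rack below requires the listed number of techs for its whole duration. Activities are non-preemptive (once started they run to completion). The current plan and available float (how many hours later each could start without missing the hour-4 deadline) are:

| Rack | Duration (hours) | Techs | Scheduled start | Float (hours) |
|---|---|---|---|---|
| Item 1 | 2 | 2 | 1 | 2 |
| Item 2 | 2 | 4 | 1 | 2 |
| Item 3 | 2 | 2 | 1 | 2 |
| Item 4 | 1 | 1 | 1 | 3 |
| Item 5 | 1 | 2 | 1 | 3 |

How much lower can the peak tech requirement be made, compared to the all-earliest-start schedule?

5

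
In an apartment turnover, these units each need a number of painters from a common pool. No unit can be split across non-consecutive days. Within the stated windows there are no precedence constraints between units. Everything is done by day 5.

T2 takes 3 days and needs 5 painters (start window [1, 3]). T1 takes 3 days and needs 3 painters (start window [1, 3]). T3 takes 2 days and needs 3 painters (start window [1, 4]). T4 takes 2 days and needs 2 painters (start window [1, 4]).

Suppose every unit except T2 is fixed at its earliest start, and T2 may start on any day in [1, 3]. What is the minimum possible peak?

8

T2@1: d1:13  d2:13  d3:8  d4:0  d5:0 → peak 13
T2@2: d1:8  d2:13  d3:8  d4:5  d5:0 → peak 13
T2@3: d1:8  d2:8  d3:8  d4:5  d5:5 → peak 8
Best is T2@3, peak 8.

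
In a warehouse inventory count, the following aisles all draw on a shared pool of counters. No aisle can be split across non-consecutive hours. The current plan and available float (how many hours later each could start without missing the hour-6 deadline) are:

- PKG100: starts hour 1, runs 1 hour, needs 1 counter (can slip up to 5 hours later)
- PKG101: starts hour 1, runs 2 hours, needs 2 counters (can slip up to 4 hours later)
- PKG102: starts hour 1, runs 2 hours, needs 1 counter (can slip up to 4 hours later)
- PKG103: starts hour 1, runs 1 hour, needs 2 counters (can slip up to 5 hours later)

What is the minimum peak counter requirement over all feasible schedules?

2

Early-start (PKG100@1, PKG101@1, PKG102@1, PKG103@1) gives peak 6: h1:6  h2:3  h3:0  h4:0  h5:0  h6:0.
Shift PKG101→2, PKG102→4, PKG103→6.
Schedule PKG100@1, PKG101@2, PKG102@4, PKG103@6: h1:1  h2:2  h3:2  h4:1  h5:1  h6:2 — peak 2.
Total counter-hours = 9 over 6 hours ⇒ peak ≥ ⌈9/6⌉ = 2, so 2 is optimal.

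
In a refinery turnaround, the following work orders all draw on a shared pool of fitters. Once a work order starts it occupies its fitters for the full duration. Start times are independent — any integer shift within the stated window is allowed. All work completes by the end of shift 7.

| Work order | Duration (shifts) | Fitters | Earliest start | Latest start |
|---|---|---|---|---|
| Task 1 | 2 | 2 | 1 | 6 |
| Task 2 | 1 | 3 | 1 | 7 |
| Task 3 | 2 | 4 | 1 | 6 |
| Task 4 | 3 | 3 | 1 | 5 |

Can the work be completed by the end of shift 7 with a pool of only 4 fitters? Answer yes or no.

no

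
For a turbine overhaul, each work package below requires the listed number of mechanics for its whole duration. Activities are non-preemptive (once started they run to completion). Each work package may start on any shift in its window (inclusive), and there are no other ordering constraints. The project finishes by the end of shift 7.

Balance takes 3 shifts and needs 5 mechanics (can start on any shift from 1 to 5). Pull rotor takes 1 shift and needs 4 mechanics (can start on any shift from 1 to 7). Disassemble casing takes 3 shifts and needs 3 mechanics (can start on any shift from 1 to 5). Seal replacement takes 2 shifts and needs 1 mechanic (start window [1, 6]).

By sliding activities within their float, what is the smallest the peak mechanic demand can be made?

Early-start (Balance@1, Pull rotor@1, Disassemble casing@1, Seal replacement@1) gives peak 13: s1:13  s2:9  s3:8  s4:0  s5:0  s6:0  s7:0.
Shift Pull rotor→4, Disassemble casing→5, Seal replacement→4.
Schedule Balance@1, Pull rotor@4, Disassemble casing@5, Seal replacement@4: s1:5  s2:5  s3:5  s4:5  s5:4  s6:3  s7:3 — peak 5.
Total mechanic-shifts = 30 over 7 shifts ⇒ peak ≥ ⌈30/7⌉ = 5, so 5 is optimal.

5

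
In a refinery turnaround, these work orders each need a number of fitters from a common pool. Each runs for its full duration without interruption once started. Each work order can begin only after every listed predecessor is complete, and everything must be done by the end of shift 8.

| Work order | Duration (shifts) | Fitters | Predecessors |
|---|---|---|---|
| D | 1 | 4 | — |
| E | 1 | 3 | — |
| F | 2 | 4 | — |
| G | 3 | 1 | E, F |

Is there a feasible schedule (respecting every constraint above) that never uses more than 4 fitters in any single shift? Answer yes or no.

yes

Schedule D@1, E@2, F@3, G@5: s1:4  s2:3  s3:4  s4:4  s5:1  s6:1  s7:1  s8:0 — peak 4 ≤ 4.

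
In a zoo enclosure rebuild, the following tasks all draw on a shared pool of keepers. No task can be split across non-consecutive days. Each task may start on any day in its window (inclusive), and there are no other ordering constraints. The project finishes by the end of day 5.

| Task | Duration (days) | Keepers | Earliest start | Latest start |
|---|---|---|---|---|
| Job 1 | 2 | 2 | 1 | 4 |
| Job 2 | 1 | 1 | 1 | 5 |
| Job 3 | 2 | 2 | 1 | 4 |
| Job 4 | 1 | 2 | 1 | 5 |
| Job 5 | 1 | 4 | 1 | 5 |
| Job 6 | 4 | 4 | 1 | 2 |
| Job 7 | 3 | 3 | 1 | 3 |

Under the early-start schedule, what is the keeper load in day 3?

7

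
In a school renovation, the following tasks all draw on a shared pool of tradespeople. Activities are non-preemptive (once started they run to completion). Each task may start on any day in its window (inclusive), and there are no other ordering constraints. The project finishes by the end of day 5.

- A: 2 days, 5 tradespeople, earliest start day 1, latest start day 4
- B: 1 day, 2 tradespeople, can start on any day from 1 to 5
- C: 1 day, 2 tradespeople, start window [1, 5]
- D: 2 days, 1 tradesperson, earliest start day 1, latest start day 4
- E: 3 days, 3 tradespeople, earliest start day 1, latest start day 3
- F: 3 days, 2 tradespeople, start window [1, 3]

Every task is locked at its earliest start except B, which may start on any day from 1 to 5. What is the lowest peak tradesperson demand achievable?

13

B@1: d1:15  d2:11  d3:5  d4:0  d5:0 → peak 15
B@2: d1:13  d2:13  d3:5  d4:0  d5:0 → peak 13
B@3: d1:13  d2:11  d3:7  d4:0  d5:0 → peak 13
B@4: d1:13  d2:11  d3:5  d4:2  d5:0 → peak 13
B@5: d1:13  d2:11  d3:5  d4:0  d5:2 → peak 13
Best is B@2, peak 13.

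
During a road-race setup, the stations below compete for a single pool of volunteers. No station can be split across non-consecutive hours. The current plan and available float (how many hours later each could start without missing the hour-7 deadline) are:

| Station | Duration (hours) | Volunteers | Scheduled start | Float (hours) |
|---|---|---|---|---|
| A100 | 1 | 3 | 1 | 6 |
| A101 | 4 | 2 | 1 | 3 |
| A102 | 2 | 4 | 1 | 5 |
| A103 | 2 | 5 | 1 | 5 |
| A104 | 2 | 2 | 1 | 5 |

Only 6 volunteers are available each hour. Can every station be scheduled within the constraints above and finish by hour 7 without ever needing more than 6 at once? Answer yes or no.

yes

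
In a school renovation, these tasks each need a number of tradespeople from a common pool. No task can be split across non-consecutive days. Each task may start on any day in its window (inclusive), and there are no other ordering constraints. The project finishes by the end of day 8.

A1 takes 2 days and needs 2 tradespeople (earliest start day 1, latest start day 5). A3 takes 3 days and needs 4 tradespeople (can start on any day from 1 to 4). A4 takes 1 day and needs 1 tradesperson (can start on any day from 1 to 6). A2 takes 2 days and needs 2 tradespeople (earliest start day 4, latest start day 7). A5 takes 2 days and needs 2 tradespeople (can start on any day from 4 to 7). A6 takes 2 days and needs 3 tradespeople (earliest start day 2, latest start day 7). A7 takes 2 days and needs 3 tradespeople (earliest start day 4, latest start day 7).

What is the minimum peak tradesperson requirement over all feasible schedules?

6

Early-start (A1@1, A3@1, A4@1, A2@4, A5@4, A6@2, A7@4) gives peak 9: d1:7  d2:9  d3:7  d4:7  d5:7  d6:0  d7:0  d8:0.
Shift A4→3, A6→6, A7→6.
Schedule A1@1, A3@1, A4@3, A2@4, A5@4, A6@6, A7@6: d1:6  d2:6  d3:5  d4:4  d5:4  d6:6  d7:6  d8:0 — peak 6.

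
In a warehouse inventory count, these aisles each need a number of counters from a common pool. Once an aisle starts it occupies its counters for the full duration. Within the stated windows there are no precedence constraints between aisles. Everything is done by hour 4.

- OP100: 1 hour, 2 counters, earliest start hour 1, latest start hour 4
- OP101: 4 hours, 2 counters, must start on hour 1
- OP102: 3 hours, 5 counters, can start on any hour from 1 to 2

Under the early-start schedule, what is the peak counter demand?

9

Early-start schedule: OP100@1, OP101@1, OP102@1.
Load per hour: hour 1: 9, hour 2: 7, hour 3: 7, hour 4: 2.
Peak is 9.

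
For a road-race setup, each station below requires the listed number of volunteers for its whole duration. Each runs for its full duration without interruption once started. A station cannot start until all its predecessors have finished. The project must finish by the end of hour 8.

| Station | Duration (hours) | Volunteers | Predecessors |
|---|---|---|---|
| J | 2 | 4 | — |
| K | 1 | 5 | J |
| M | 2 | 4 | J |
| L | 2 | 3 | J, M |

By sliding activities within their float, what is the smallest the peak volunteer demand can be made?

5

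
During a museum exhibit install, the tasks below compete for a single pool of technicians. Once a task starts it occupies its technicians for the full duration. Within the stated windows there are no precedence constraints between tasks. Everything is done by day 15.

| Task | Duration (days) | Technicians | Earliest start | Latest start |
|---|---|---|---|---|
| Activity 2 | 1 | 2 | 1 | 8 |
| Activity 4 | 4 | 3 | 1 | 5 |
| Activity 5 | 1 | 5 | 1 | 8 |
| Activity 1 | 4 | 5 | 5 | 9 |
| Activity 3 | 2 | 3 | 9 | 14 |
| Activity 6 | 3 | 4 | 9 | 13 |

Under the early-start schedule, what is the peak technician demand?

10

Early-start schedule: Activity 2@1, Activity 4@1, Activity 5@1, Activity 1@5, Activity 3@9, Activity 6@9.
Load per day: day 1: 10, day 2: 3, day 3: 3, day 4: 3, day 5: 5, day 6: 5, day 7: 5, day 8: 5, day 9: 7, day 10: 7, day 11: 4, day 12: 0, day 13: 0, day 14: 0, day 15: 0.
Peak is 10.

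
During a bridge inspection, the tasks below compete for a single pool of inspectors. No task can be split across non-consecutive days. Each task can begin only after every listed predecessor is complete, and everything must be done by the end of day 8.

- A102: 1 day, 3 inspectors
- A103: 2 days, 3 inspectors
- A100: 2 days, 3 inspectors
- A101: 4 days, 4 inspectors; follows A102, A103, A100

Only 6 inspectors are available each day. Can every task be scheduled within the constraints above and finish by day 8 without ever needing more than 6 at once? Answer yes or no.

yes

Schedule A102@1, A103@1, A100@2, A101@4: d1:6  d2:6  d3:3  d4:4  d5:4  d6:4  d7:4  d8:0 — peak 6 ≤ 6.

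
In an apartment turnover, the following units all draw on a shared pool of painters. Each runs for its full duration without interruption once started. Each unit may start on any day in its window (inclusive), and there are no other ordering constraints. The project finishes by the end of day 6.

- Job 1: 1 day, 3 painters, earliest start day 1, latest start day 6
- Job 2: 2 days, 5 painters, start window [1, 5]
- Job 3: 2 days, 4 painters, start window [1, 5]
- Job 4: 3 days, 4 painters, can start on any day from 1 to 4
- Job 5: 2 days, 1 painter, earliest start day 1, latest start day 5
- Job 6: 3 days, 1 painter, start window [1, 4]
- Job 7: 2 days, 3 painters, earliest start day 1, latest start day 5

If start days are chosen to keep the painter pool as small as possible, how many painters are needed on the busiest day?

Early-start (Job 1@1, Job 2@1, Job 3@1, Job 4@1, Job 5@1, Job 6@1, Job 7@1) gives peak 21: d1:21  d2:18  d3:5  d4:0  d5:0  d6:0.
Shift Job 3→5, Job 4→4, Job 5→2, Job 6→2, Job 7→3.
Schedule Job 1@1, Job 2@1, Job 3@5, Job 4@4, Job 5@2, Job 6@2, Job 7@3: d1:8  d2:7  d3:5  d4:8  d5:8  d6:8 — peak 8.
Total painter-days = 44 over 6 days ⇒ peak ≥ ⌈44/6⌉ = 8, so 8 is optimal.

8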